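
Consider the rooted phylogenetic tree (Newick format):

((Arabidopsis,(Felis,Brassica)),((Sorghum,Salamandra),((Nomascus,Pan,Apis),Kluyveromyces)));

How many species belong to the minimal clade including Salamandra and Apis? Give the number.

6

The MRCA of Salamandra and Apis is the node subtending ((Sorghum,Salamandra),((Nomascus,Pan,Apis),Kluyveromyces)).
That clade contains 6 terminal taxa: Apis, Kluyveromyces, Nomascus, Pan, Salamandra, Sorghum.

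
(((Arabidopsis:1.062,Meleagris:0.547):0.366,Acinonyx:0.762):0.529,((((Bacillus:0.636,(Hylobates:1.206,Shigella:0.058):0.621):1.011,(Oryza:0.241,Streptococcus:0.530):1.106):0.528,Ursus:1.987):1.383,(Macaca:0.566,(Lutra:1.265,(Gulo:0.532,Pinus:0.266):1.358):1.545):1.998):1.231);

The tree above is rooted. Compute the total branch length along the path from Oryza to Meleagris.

5.931

The path runs Oryza → … → MRCA → … → Meleagris; the MRCA is the root of the tree.
Branch lengths along that path: 0.241 + 1.106 + 0.528 + 1.383 + 1.231 + 0.529 + 0.366 + 0.547 = 5.931.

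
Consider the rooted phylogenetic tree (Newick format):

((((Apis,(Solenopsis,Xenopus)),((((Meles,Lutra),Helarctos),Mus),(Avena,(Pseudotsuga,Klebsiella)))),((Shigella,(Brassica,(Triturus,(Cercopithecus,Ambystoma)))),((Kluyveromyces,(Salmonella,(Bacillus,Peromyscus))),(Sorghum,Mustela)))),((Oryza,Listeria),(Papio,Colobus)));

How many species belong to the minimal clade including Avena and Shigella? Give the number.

21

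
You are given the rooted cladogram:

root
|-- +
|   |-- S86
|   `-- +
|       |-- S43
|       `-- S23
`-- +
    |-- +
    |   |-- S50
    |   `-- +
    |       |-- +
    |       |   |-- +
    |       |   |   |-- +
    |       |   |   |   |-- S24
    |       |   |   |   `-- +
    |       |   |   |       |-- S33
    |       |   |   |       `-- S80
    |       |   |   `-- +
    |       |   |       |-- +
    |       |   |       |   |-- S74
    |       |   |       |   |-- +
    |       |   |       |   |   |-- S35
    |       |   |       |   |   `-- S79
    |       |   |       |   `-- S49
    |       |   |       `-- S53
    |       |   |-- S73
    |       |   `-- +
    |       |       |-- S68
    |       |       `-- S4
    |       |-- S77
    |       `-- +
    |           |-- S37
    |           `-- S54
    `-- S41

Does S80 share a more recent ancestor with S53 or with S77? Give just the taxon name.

S53

The MRCA of S80 and S53 subtends ((S24,(S33,S80)),((S74,(S35,S79),S49),S53)) (8 taxa).
The MRCA of S80 and S77 subtends ((((S24,(S33,S80)),((S74,(S35,S79),S49),S53)),S73,(S68,S4)),S77,(S37,S54)) (14 taxa).
The first is nested inside the second, so S80 shares a more recent common ancestor with S53.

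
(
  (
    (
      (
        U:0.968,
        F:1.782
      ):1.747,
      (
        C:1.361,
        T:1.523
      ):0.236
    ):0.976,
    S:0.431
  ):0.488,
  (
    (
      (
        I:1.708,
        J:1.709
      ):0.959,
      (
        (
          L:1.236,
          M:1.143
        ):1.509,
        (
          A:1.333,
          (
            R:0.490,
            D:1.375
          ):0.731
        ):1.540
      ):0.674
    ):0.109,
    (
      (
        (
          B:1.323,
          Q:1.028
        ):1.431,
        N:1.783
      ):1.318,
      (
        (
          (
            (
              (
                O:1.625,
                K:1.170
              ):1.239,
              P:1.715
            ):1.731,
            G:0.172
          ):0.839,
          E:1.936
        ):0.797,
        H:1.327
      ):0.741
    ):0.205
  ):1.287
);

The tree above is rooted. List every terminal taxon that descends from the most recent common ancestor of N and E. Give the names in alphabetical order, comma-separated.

B, E, G, H, K, N, O, P, Q

Tracing N: it sits inside ((B,Q),N).
Tracing E: it sits inside ((((O,K),P),G),E).
The smallest clade enclosing both is (((B,Q),N),(((((O,K),P),G),E),H)); the answer is its 9 terminal taxa in alphabetical order.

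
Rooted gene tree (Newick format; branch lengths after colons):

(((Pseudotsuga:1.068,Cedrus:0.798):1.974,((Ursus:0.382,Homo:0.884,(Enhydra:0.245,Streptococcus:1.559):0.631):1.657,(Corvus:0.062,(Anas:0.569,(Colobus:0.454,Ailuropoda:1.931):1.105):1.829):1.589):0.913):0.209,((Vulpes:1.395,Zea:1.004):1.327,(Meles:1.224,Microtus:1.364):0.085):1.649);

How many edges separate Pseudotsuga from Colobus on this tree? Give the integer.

7

The MRCA of Pseudotsuga and Colobus is the node subtending ((Pseudotsuga,Cedrus),((Ursus,Homo,(Enhydra,Streptococcus)),(Corvus,(Anas,(Colobus,Ailuropoda))))).
From Pseudotsuga up to that node: 2 branches. From Colobus up to the same node: 5 branches. Total: 2 + 5 = 7.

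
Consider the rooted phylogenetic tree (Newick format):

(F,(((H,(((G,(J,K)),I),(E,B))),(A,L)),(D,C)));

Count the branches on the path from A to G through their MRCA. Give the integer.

7

The MRCA of A and G is the node subtending ((H,(((G,(J,K)),I),(E,B))),(A,L)).
From A up to that node: 2 branches. From G up to the same node: 5 branches. Total: 2 + 5 = 7.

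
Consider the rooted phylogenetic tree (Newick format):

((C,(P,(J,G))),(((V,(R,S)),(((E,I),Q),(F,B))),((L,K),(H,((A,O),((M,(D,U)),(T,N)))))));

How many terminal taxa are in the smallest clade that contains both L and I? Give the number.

The MRCA of L and I is the node subtending (((V,(R,S)),(((E,I),Q),(F,B))),((L,K),(H,((A,O),((M,(D,U)),(T,N)))))).
That clade contains 18 terminal taxa: A, B, D, E, F, H, I, K, L, M, N, O, Q, R, S, T, U, V.

18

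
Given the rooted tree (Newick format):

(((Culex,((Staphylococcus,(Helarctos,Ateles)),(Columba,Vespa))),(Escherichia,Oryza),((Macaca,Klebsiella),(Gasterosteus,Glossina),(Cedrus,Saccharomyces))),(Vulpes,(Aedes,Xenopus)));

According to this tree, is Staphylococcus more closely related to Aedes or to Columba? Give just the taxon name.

The MRCA of Staphylococcus and Columba subtends ((Staphylococcus,(Helarctos,Ateles)),(Columba,Vespa)) (5 taxa).
The MRCA of Staphylococcus and Aedes is the root, subtending the entire tree (17 taxa).
The first is nested inside the second, so Staphylococcus shares a more recent common ancestor with Columba.

Columba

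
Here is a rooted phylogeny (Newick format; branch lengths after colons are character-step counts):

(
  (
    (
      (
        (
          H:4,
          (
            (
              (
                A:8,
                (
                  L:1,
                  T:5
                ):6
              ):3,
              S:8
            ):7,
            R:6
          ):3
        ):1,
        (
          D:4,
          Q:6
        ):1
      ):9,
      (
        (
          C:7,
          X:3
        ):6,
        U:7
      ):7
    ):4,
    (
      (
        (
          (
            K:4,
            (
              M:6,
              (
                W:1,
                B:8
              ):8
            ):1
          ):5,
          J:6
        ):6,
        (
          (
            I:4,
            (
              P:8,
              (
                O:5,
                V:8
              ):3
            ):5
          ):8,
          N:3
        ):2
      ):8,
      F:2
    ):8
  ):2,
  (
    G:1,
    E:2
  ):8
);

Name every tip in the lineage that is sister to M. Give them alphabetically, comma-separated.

M attaches to the tree at the node subtending (M,(W,B)).
The other lineage descending from that same node — the sister group — is (W,B); its 2 tips in alphabetical order are the answer.

B, W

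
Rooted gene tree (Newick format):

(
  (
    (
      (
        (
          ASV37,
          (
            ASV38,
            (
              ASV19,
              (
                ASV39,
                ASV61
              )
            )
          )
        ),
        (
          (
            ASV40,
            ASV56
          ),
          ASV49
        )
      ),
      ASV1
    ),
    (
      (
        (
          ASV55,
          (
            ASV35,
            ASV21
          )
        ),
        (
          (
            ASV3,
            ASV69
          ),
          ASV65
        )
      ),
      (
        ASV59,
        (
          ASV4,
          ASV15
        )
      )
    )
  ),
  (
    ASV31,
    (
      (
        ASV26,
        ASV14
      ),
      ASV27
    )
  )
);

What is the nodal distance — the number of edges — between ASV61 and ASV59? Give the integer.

The MRCA of ASV61 and ASV59 is the node subtending ((((ASV37,(ASV38,(ASV19,(ASV39,ASV61)))),((ASV40,ASV56),ASV49)),ASV1),(((ASV55,(ASV35,ASV21)),((ASV3,ASV69),ASV65)),(ASV59,(ASV4,ASV15)))).
From ASV61 up to that node: 7 branches. From ASV59 up to the same node: 3 branches. Total: 7 + 3 = 10.

10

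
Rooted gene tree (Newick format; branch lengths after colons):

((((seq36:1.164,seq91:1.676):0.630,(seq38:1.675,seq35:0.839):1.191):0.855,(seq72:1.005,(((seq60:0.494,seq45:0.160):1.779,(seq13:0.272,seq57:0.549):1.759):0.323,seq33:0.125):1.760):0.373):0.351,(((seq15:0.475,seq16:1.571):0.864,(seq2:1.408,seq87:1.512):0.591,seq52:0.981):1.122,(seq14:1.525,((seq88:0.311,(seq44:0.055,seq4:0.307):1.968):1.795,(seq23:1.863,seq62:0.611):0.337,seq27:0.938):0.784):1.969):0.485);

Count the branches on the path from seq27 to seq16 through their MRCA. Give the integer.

The MRCA of seq27 and seq16 is the node subtending (((seq15,seq16),(seq2,seq87),seq52),(seq14,((seq88,(seq44,seq4)),(seq23,seq62),seq27))).
From seq27 up to that node: 3 branches. From seq16 up to the same node: 3 branches. Total: 3 + 3 = 6.

6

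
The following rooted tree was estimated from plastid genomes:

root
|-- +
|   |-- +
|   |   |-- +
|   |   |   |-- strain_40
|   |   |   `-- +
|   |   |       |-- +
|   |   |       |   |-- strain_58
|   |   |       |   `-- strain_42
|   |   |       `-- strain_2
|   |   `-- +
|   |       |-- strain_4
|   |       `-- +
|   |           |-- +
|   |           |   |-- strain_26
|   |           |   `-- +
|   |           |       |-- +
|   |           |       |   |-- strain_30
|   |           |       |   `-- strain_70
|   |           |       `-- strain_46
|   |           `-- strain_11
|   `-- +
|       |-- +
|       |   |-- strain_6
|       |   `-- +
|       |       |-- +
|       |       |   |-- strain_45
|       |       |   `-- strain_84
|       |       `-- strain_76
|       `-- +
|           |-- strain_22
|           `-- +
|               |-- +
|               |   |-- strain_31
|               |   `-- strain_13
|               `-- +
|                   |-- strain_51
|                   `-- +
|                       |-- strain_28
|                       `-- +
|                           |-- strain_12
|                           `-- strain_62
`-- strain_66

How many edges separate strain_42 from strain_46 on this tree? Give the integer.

9

The MRCA of strain_42 and strain_46 is the node subtending ((strain_40,((strain_58,strain_42),strain_2)),(strain_4,((strain_26,((strain_30,strain_70),strain_46)),strain_11))).
From strain_42 up to that node: 4 branches. From strain_46 up to the same node: 5 branches. Total: 4 + 5 = 9.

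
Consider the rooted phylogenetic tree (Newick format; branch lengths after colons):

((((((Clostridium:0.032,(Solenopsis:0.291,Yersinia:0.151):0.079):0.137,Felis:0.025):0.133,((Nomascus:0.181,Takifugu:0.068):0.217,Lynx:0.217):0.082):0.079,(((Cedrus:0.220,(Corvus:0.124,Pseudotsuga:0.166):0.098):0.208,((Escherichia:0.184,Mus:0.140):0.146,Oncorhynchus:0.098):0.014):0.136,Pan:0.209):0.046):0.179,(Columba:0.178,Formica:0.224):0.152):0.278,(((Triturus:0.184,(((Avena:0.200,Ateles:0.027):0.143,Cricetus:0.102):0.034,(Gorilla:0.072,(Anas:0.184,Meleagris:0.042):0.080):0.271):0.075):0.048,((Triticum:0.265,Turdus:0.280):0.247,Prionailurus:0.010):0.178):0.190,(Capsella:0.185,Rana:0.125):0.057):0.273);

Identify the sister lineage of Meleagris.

Anas

Meleagris attaches to the tree at the node subtending (Anas,Meleagris).
The other lineage descending from that same node — the sister group — is the single tip Anas.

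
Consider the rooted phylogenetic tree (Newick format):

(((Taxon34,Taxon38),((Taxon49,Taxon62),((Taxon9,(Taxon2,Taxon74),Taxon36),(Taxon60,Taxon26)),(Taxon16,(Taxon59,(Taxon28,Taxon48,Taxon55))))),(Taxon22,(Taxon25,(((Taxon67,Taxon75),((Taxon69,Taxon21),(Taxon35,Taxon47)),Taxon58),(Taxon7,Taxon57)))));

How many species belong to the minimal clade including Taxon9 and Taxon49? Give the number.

The MRCA of Taxon9 and Taxon49 is the node subtending ((Taxon49,Taxon62),((Taxon9,(Taxon2,Taxon74),Taxon36),(Taxon60,Taxon26)),(Taxon16,(Taxon59,(Taxon28,Taxon48,Taxon55)))).
That clade contains 13 terminal taxa: Taxon16, Taxon2, Taxon26, Taxon28, Taxon36, Taxon48, Taxon49, Taxon55, Taxon59, Taxon60, Taxon62, Taxon74, Taxon9.

13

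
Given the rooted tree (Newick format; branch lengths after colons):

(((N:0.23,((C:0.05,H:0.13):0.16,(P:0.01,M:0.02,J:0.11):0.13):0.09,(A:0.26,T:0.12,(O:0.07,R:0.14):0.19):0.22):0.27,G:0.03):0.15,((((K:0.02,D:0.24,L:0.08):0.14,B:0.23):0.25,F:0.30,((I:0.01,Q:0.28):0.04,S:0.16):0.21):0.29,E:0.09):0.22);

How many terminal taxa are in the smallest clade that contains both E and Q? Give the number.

9

The MRCA of E and Q is the node subtending ((((K,D,L),B),F,((I,Q),S)),E).
That clade contains 9 terminal taxa: B, D, E, F, I, K, L, Q, S.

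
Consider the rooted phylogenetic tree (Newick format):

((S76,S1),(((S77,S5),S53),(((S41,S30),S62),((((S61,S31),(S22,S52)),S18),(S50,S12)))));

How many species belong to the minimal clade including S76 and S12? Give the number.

The MRCA of S76 and S12 is the root, so the clade is the entire tree.
That clade contains 15 terminal taxa: S1, S12, S18, S22, S30, S31, S41, S5, S50, S52, S53, S61, S62, S76, S77.

15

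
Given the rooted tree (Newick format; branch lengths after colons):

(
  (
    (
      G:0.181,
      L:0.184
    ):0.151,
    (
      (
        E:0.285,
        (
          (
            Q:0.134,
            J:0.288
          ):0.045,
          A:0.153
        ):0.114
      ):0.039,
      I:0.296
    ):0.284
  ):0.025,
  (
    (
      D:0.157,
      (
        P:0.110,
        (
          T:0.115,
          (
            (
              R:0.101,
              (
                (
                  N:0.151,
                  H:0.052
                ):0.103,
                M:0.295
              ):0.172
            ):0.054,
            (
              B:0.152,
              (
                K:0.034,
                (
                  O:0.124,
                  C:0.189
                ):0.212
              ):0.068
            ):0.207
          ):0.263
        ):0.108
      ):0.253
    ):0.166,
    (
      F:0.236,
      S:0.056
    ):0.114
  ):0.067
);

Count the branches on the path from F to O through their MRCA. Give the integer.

The MRCA of F and O is the node subtending ((D,(P,(T,((R,((N,H),M)),(B,(K,(O,C))))))),(F,S)).
From F up to that node: 2 branches. From O up to the same node: 8 branches. Total: 2 + 8 = 10.

10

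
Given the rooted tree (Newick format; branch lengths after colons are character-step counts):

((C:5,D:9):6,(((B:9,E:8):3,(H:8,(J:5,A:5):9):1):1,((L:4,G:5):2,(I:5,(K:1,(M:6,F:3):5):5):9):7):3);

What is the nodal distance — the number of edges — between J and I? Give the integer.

The MRCA of J and I is the node subtending (((B,E),(H,(J,A))),((L,G),(I,(K,(M,F))))).
From J up to that node: 4 branches. From I up to the same node: 3 branches. Total: 4 + 3 = 7.

7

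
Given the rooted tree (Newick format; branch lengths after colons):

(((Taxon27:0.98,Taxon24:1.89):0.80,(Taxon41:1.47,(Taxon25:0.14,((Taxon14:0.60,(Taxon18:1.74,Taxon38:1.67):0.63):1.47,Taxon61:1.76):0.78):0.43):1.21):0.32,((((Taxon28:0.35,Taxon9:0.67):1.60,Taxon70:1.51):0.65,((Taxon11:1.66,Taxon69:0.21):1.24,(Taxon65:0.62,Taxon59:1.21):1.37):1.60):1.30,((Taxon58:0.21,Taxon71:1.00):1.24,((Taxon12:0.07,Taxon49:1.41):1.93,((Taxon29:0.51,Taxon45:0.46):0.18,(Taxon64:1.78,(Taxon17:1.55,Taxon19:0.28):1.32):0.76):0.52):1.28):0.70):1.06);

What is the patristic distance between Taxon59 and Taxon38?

The path runs Taxon59 → … → MRCA → … → Taxon38; the MRCA is the root of the tree.
Branch lengths along that path: 1.21 + 1.37 + 1.60 + 1.30 + 1.06 + 0.32 + 1.21 + 0.43 + 0.78 + 1.47 + 0.63 + 1.67 = 13.05.

13.05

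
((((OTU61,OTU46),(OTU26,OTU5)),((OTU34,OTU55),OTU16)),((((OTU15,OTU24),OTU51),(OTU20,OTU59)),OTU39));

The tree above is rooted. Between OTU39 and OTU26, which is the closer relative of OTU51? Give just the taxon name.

The MRCA of OTU51 and OTU39 subtends ((((OTU15,OTU24),OTU51),(OTU20,OTU59)),OTU39) (6 taxa).
The MRCA of OTU51 and OTU26 is the root, subtending the entire tree (13 taxa).
The first is nested inside the second, so OTU51 shares a more recent common ancestor with OTU39.

OTU39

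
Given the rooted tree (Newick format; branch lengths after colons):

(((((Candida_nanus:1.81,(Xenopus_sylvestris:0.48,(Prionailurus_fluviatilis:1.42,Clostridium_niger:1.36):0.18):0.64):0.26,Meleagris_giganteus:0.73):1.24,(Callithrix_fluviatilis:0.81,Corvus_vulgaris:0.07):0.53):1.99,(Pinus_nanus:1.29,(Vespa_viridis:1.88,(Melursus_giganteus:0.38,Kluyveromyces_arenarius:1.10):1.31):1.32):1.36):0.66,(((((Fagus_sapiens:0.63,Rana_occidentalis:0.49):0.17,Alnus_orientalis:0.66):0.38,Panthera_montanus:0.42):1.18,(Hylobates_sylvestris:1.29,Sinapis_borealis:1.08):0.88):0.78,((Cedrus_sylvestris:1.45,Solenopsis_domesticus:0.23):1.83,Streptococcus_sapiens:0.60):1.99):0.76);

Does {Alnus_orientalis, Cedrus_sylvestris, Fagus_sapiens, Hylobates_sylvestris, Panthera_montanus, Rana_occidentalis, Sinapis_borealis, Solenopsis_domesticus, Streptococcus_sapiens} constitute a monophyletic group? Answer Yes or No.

The most recent common ancestor of these taxa subtends (((((Fagus_sapiens,Rana_occidentalis),Alnus_orientalis),Panthera_montanus),(Hylobates_sylvestris,Sinapis_borealis)),((Cedrus_sylvestris,Solenopsis_domesticus),Streptococcus_sapiens)).
That clade has exactly 9 tips — every listed taxon and nothing else — so the group is monophyletic.

Yes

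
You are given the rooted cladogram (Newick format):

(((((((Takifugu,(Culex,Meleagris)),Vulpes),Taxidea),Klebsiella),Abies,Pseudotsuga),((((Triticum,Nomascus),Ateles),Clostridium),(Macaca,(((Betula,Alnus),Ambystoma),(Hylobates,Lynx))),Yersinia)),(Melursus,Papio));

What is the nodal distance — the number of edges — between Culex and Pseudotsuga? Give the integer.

The MRCA of Culex and Pseudotsuga is the node subtending (((((Takifugu,(Culex,Meleagris)),Vulpes),Taxidea),Klebsiella),Abies,Pseudotsuga).
From Culex up to that node: 6 branches. From Pseudotsuga up to the same node: 1 branch. Total: 6 + 1 = 7.

7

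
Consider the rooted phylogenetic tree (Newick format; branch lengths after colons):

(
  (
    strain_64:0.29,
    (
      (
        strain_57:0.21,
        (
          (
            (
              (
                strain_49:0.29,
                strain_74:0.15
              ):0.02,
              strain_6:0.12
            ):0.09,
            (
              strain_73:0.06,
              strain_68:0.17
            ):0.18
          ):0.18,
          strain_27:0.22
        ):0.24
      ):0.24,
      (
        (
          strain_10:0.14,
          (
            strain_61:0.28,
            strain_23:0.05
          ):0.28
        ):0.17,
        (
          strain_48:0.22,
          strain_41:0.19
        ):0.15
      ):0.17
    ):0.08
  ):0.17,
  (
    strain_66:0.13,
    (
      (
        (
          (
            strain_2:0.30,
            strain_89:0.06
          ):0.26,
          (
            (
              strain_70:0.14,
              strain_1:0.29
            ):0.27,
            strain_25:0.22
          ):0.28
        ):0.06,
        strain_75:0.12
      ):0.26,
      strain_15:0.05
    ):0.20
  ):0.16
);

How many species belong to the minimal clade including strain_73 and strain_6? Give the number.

The MRCA of strain_73 and strain_6 is the node subtending (((strain_49,strain_74),strain_6),(strain_73,strain_68)).
That clade contains 5 terminal taxa: strain_49, strain_6, strain_68, strain_73, strain_74.

5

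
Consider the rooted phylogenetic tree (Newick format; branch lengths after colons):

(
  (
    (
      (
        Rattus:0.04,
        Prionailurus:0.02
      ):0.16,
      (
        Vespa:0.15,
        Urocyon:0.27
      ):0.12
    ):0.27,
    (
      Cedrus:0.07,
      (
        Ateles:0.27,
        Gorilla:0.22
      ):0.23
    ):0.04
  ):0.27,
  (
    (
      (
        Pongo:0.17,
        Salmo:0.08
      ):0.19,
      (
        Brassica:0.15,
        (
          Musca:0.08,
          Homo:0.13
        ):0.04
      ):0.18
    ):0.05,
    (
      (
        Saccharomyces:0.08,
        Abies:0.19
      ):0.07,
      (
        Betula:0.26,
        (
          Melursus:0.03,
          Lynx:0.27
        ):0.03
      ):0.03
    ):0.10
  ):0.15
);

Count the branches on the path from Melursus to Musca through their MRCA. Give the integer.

The MRCA of Melursus and Musca is the node subtending (((Pongo,Salmo),(Brassica,(Musca,Homo))),((Saccharomyces,Abies),(Betula,(Melursus,Lynx)))).
From Melursus up to that node: 4 branches. From Musca up to the same node: 4 branches. Total: 4 + 4 = 8.

8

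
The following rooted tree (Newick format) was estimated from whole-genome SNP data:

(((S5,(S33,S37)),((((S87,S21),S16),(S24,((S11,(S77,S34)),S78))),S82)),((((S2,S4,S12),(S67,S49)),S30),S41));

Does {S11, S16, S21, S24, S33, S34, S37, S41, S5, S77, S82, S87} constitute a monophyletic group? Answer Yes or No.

No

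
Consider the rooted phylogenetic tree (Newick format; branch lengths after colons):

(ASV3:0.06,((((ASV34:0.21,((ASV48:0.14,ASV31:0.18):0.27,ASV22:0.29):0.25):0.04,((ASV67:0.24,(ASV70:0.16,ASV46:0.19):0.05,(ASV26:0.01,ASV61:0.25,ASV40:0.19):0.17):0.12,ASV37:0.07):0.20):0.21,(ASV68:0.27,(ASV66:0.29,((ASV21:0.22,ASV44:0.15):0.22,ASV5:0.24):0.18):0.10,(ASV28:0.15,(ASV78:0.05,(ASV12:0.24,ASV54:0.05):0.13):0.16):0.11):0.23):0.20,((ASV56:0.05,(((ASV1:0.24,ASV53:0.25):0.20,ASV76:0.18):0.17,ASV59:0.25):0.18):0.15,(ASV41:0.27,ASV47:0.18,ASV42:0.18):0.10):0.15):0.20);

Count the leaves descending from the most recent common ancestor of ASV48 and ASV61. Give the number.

The MRCA of ASV48 and ASV61 is the node subtending ((ASV34,((ASV48,ASV31),ASV22)),((ASV67,(ASV70,ASV46),(ASV26,ASV61,ASV40)),ASV37)).
That clade contains 11 terminal taxa: ASV22, ASV26, ASV31, ASV34, ASV37, ASV40, ASV46, ASV48, ASV61, ASV67, ASV70.

11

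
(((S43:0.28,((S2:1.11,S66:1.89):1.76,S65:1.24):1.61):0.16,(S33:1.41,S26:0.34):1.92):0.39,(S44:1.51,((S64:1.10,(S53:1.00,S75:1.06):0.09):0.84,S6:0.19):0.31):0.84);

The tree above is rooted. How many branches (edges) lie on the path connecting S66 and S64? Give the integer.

The MRCA of S66 and S64 is the root of the tree.
From S66 up to that node: 5 branches. From S64 up to the same node: 4 branches. Total: 5 + 4 = 9.

9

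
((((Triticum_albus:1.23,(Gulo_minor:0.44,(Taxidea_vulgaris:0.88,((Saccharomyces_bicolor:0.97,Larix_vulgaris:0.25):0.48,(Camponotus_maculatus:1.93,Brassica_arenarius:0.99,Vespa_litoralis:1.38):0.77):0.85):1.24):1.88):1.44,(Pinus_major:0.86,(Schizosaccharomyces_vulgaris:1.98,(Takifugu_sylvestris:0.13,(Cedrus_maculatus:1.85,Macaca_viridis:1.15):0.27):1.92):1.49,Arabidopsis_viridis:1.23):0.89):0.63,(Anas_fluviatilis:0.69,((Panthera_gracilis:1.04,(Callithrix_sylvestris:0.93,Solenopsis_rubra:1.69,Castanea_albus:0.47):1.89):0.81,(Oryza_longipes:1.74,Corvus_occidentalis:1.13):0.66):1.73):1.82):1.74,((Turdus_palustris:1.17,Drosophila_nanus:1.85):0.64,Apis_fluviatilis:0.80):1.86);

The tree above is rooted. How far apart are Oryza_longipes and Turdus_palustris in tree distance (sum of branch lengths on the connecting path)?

11.36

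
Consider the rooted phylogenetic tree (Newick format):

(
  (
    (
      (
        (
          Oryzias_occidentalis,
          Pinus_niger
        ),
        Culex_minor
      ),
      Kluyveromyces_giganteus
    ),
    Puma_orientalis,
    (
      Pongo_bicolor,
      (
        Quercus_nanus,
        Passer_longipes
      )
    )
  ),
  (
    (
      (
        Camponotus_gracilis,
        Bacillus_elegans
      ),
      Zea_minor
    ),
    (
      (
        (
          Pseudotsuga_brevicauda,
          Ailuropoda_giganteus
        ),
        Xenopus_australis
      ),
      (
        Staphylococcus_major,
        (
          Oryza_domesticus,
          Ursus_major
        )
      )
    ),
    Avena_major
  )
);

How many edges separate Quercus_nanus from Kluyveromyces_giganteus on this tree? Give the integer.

5

The MRCA of Quercus_nanus and Kluyveromyces_giganteus is the node subtending ((((Oryzias_occidentalis,Pinus_niger),Culex_minor),Kluyveromyces_giganteus),Puma_orientalis,(Pongo_bicolor,(Quercus_nanus,Passer_longipes))).
From Quercus_nanus up to that node: 3 branches. From Kluyveromyces_giganteus up to the same node: 2 branches. Total: 3 + 2 = 5.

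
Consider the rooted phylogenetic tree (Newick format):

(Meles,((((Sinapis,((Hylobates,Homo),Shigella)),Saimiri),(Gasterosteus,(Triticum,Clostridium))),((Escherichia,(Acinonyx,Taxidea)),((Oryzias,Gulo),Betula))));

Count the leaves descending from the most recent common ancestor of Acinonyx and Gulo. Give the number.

The MRCA of Acinonyx and Gulo is the node subtending ((Escherichia,(Acinonyx,Taxidea)),((Oryzias,Gulo),Betula)).
That clade contains 6 terminal taxa: Acinonyx, Betula, Escherichia, Gulo, Oryzias, Taxidea.

6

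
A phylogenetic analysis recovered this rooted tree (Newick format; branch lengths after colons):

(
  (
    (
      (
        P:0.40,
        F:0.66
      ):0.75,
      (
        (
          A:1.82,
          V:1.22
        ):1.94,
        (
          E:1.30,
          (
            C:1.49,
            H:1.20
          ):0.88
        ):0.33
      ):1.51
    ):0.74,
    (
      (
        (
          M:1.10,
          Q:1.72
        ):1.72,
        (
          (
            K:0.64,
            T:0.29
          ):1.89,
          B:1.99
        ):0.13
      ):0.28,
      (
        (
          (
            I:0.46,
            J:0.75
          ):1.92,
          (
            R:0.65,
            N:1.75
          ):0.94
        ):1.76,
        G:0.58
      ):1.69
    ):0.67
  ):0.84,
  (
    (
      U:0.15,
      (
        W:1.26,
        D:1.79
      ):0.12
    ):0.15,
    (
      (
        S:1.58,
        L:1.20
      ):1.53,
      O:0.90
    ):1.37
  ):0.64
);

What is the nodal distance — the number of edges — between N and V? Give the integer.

The MRCA of N and V is the node subtending (((P,F),((A,V),(E,(C,H)))),(((M,Q),((K,T),B)),(((I,J),(R,N)),G))).
From N up to that node: 5 branches. From V up to the same node: 4 branches. Total: 5 + 4 = 9.

9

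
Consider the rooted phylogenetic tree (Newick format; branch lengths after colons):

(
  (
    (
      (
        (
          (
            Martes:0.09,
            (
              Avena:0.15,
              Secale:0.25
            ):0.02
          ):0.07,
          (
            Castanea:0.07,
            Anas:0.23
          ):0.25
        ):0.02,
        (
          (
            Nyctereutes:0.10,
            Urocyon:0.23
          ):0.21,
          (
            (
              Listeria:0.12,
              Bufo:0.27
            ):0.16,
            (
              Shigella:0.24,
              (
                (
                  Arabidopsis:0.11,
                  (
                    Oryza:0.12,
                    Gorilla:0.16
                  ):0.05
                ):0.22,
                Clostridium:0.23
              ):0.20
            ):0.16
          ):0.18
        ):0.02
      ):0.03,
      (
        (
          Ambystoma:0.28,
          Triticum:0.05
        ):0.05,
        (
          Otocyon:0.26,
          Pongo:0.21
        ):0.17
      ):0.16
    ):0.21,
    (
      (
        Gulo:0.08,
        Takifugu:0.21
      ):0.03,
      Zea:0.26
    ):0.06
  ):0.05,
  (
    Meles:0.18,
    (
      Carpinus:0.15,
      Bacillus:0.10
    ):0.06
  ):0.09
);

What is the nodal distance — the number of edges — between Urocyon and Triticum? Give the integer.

The MRCA of Urocyon and Triticum is the node subtending ((((Martes,(Avena,Secale)),(Castanea,Anas)),((Nyctereutes,Urocyon),((Listeria,Bufo),(Shigella,((Arabidopsis,(Oryza,Gorilla)),Clostridium))))),((Ambystoma,Triticum),(Otocyon,Pongo))).
From Urocyon up to that node: 4 branches. From Triticum up to the same node: 3 branches. Total: 4 + 3 = 7.

7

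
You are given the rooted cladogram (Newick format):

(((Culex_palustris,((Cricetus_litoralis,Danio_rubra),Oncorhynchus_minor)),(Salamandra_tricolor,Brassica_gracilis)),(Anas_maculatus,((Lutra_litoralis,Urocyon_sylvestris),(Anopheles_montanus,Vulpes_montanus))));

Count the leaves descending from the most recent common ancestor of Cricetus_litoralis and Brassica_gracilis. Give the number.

6

The MRCA of Cricetus_litoralis and Brassica_gracilis is the node subtending ((Culex_palustris,((Cricetus_litoralis,Danio_rubra),Oncorhynchus_minor)),(Salamandra_tricolor,Brassica_gracilis)).
That clade contains 6 terminal taxa: Brassica_gracilis, Cricetus_litoralis, Culex_palustris, Danio_rubra, Oncorhynchus_minor, Salamandra_tricolor.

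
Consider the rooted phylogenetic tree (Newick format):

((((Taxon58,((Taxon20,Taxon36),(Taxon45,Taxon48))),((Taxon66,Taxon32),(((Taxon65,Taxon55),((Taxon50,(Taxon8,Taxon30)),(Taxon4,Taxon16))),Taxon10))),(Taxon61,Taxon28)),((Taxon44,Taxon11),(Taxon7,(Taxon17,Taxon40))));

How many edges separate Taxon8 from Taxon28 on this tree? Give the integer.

10

The MRCA of Taxon8 and Taxon28 is the node subtending (((Taxon58,((Taxon20,Taxon36),(Taxon45,Taxon48))),((Taxon66,Taxon32),(((Taxon65,Taxon55),((Taxon50,(Taxon8,Taxon30)),(Taxon4,Taxon16))),Taxon10))),(Taxon61,Taxon28)).
From Taxon8 up to that node: 8 branches. From Taxon28 up to the same node: 2 branches. Total: 8 + 2 = 10.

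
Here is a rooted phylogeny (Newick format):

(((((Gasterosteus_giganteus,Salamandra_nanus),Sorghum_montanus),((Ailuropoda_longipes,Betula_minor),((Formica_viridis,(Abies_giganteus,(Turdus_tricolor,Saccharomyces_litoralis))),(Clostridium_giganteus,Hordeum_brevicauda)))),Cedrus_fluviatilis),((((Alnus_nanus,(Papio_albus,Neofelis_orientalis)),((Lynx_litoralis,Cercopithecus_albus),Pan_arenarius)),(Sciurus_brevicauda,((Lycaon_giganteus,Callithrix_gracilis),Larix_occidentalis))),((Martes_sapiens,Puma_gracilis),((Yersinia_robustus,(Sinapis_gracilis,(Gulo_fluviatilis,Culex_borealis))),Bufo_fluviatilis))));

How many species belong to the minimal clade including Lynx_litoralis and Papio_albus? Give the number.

The MRCA of Lynx_litoralis and Papio_albus is the node subtending ((Alnus_nanus,(Papio_albus,Neofelis_orientalis)),((Lynx_litoralis,Cercopithecus_albus),Pan_arenarius)).
That clade contains 6 terminal taxa: Alnus_nanus, Cercopithecus_albus, Lynx_litoralis, Neofelis_orientalis, Pan_arenarius, Papio_albus.

6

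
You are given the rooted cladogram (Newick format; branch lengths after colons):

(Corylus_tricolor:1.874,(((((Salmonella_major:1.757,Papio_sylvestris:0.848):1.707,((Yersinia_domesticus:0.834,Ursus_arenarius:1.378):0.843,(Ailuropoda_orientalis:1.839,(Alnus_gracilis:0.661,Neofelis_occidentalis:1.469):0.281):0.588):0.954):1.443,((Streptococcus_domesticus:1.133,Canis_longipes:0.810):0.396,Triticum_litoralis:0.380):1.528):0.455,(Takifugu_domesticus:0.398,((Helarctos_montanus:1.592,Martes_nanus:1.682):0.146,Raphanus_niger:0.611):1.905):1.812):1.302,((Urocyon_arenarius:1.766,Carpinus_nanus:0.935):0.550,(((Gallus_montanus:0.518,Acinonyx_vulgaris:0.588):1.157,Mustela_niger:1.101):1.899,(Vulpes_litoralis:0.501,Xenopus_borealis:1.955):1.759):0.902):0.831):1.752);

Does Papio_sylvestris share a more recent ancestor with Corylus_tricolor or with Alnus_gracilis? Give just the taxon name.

The MRCA of Papio_sylvestris and Alnus_gracilis subtends ((Salmonella_major,Papio_sylvestris),((Yersinia_domesticus,Ursus_arenarius),(Ailuropoda_orientalis,(Alnus_gracilis,Neofelis_occidentalis)))) (7 taxa).
The MRCA of Papio_sylvestris and Corylus_tricolor is the root, subtending the entire tree (22 taxa).
The first is nested inside the second, so Papio_sylvestris shares a more recent common ancestor with Alnus_gracilis.

Alnus_gracilis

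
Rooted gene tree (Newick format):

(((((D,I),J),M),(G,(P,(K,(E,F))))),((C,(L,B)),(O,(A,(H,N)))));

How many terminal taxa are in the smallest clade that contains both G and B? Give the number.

16

The MRCA of G and B is the root, so the clade is the entire tree.
That clade contains 16 terminal taxa: A, B, C, D, E, F, G, H, I, J, K, L, M, N, O, P.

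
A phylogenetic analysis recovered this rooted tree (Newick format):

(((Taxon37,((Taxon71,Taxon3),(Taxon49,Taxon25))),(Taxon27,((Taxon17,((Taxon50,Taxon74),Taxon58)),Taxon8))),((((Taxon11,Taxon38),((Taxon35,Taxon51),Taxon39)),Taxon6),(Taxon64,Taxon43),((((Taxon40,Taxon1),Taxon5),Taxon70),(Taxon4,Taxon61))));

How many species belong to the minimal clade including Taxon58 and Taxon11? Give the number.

25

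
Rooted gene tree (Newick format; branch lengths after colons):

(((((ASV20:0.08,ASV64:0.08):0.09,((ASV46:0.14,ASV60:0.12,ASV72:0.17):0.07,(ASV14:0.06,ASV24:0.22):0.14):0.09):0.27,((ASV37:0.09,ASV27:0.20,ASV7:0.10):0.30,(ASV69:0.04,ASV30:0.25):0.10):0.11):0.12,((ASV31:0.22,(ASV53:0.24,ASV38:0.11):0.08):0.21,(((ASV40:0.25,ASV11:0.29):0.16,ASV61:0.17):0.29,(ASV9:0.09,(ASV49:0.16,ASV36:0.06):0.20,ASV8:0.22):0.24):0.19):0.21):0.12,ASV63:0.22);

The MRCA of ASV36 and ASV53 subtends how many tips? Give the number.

10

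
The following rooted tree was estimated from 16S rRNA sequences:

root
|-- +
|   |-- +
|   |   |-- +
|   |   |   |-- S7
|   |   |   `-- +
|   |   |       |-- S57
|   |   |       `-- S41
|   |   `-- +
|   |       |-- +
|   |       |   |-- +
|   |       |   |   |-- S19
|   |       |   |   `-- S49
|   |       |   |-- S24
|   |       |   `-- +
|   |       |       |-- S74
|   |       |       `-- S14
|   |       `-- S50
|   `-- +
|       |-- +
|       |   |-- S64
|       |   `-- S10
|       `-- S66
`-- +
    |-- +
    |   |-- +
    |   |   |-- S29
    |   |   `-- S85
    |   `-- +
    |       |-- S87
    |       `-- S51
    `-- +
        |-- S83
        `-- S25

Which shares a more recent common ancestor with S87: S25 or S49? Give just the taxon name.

S25

The MRCA of S87 and S25 subtends (((S29,S85),(S87,S51)),(S83,S25)) (6 taxa).
The MRCA of S87 and S49 is the root, subtending the entire tree (18 taxa).
The first is nested inside the second, so S87 shares a more recent common ancestor with S25.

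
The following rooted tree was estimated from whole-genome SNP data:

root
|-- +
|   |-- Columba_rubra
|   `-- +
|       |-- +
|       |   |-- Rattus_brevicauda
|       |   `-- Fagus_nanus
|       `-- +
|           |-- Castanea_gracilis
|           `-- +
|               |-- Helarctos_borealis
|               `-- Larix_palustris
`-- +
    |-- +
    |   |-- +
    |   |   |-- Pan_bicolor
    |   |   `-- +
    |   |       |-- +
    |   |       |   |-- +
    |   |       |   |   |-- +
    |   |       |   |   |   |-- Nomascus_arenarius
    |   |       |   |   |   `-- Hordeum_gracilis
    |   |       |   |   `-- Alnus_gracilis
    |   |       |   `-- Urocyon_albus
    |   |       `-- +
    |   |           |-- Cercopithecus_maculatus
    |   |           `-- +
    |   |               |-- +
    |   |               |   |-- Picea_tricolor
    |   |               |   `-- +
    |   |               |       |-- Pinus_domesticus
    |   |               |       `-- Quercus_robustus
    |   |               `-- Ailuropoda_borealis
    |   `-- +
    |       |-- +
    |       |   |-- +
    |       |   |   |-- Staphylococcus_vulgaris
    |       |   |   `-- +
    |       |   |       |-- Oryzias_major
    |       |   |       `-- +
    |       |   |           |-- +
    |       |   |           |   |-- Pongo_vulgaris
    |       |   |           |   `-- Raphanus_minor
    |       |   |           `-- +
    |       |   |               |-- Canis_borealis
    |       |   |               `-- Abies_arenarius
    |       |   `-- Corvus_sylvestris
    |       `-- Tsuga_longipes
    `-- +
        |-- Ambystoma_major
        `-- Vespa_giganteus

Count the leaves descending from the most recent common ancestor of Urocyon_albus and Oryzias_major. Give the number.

The MRCA of Urocyon_albus and Oryzias_major is the node subtending ((Pan_bicolor,((((Nomascus_arenarius,Hordeum_gracilis),Alnus_gracilis),Urocyon_albus),(Cercopithecus_maculatus,((Picea_tricolor,(Pinus_domesticus,Quercus_robustus)),Ailuropoda_borealis)))),(((Staphylococcus_vulgaris,(Oryzias_major,((Pongo_vulgaris,Raphanus_minor),(Canis_borealis,Abies_arenarius)))),Corvus_sylvestris),Tsuga_longipes)).
That clade contains 18 terminal taxa: Abies_arenarius, Ailuropoda_borealis, Alnus_gracilis, Canis_borealis, Cercopithecus_maculatus, Corvus_sylvestris, Hordeum_gracilis, Nomascus_arenarius, Oryzias_major, Pan_bicolor, Picea_tricolor, Pinus_domesticus, Pongo_vulgaris, Quercus_robustus, Raphanus_minor, Staphylococcus_vulgaris, Tsuga_longipes, Urocyon_albus.

18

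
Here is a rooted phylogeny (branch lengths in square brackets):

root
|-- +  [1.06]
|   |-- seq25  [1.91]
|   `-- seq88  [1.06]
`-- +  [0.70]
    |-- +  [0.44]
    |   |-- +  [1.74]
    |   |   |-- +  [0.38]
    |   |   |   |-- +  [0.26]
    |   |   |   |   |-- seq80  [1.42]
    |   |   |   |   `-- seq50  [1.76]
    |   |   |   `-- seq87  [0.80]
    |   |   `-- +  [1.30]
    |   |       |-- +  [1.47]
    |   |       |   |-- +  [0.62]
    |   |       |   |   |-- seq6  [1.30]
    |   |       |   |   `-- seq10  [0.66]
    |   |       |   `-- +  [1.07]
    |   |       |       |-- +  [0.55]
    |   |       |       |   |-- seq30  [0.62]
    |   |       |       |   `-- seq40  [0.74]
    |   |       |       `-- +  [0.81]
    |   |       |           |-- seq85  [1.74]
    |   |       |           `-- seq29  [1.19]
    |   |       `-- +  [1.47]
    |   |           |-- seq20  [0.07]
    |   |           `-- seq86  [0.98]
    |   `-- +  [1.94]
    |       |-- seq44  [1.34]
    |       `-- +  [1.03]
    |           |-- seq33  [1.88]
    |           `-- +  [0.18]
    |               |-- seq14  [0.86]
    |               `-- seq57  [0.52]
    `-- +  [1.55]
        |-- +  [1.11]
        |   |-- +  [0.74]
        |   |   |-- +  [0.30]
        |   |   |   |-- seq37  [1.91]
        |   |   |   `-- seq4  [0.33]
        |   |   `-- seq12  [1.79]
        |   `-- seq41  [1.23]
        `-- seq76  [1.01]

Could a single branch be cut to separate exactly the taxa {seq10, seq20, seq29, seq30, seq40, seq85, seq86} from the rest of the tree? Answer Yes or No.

No

The MRCA of the listed taxa subtends (((seq6,seq10),((seq30,seq40),(seq85,seq29))),(seq20,seq86)).
That clade also contains seq6, which is not in the proposed group, so the group is not monophyletic.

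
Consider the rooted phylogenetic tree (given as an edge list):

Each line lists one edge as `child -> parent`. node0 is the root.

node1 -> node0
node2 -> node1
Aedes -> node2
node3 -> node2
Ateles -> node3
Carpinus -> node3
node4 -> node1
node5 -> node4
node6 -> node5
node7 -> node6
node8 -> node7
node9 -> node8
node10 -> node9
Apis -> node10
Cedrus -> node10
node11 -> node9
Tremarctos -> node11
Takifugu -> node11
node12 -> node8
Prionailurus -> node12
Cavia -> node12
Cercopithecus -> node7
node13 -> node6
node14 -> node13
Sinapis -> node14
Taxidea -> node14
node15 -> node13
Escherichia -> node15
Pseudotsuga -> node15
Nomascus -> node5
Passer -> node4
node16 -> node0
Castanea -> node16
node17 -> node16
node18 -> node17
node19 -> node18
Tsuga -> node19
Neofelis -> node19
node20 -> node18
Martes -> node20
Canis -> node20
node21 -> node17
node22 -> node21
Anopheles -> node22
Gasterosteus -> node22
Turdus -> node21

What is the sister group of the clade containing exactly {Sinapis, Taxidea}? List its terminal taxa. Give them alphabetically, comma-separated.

Escherichia, Pseudotsuga

The clade containing exactly {Sinapis, Taxidea} attaches to the tree at the node subtending ((Sinapis,Taxidea),(Escherichia,Pseudotsuga)).
The other lineage descending from that same node — the sister group — is (Escherichia,Pseudotsuga); its 2 tips in alphabetical order are the answer.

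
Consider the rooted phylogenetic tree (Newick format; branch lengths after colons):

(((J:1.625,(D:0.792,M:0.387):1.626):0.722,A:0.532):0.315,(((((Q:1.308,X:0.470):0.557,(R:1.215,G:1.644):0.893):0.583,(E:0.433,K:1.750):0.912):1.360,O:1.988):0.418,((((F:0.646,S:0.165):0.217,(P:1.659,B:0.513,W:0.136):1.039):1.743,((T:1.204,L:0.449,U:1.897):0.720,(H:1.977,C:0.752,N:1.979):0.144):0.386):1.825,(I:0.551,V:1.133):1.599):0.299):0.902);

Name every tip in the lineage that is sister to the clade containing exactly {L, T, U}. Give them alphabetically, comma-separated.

The clade containing exactly {L, T, U} attaches to the tree at the node subtending ((T,L,U),(H,C,N)).
The other lineage descending from that same node — the sister group — is (H,C,N); its 3 tips in alphabetical order are the answer.

C, H, N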